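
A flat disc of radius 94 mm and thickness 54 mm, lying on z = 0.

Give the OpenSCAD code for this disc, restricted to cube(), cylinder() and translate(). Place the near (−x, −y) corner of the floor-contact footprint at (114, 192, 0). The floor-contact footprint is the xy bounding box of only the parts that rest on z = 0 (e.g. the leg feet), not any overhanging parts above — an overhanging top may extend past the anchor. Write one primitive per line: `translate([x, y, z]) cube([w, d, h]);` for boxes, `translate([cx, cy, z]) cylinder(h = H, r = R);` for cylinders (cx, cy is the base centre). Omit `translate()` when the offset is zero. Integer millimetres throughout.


translate([208, 286, 0]) cylinder(h = 54, r = 94);


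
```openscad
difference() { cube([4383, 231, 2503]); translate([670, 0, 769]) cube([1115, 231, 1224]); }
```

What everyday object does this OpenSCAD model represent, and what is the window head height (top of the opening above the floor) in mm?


A wall with a window opening. The window head height is 1993 mm.

A wall with a rectangular opening subtracted — a window. Sill at z = 769, opening 1224 mm tall, so the head is at 769 + 1224 = 1993 mm.


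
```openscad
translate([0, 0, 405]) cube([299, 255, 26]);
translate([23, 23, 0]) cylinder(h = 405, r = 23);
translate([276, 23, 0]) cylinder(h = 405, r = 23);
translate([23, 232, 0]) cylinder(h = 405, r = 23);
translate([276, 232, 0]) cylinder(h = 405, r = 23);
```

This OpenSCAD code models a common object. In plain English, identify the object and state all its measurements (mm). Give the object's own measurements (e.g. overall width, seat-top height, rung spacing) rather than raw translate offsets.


A simple wooden stool: a rectangular seat 299 mm (x) by 255 mm (y), 26 mm thick, top face at z = 431 mm, on four round legs, each 46 mm in diameter. The legs rest on z = 0, each leg's axis is inset half a diameter from the nearest pair of seat edges (so the leg's bounding box is flush with the corner).


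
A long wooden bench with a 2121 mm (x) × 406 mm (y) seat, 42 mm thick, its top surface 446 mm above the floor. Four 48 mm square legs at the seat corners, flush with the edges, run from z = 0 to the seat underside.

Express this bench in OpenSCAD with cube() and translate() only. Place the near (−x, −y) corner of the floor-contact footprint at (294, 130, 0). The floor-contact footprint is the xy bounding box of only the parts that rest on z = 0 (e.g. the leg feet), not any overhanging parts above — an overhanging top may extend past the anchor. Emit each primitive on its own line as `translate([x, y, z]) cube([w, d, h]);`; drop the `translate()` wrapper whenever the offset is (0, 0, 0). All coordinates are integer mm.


// leg_h = 446 − 42 = 404
translate([294, 130, 404]) cube([2121, 406, 42]);
translate([294, 130, 0]) cube([48, 48, 404]);
translate([294, 488, 0]) cube([48, 48, 404]);
translate([2367, 130, 0]) cube([48, 48, 404]);
translate([2367, 488, 0]) cube([48, 48, 404]);


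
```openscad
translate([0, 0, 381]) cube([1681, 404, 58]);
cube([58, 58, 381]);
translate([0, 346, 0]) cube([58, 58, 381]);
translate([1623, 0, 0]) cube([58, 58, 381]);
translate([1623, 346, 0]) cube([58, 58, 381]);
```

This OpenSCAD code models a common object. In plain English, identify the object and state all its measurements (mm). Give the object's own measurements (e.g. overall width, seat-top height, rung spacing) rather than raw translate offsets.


A long wooden bench with a 1681 mm (x) × 404 mm (y) seat, 58 mm thick, its top surface 439 mm above the floor. Four 58 mm square legs at the seat corners, flush with the edges, run from z = 0 to the seat underside.


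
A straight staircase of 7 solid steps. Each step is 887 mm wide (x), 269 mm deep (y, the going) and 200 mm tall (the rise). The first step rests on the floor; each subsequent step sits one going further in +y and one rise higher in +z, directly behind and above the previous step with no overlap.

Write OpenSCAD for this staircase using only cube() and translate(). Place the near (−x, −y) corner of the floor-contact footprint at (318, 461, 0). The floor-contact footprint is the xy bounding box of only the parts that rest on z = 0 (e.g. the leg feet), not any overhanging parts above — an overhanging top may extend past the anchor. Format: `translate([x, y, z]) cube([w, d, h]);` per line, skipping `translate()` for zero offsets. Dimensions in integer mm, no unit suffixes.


translate([318, 461, 0]) cube([887, 269, 200]);
translate([318, 730, 200]) cube([887, 269, 200]);
translate([318, 999, 400]) cube([887, 269, 200]);
translate([318, 1268, 600]) cube([887, 269, 200]);
translate([318, 1537, 800]) cube([887, 269, 200]);
translate([318, 1806, 1000]) cube([887, 269, 200]);
translate([318, 2075, 1200]) cube([887, 269, 200]);


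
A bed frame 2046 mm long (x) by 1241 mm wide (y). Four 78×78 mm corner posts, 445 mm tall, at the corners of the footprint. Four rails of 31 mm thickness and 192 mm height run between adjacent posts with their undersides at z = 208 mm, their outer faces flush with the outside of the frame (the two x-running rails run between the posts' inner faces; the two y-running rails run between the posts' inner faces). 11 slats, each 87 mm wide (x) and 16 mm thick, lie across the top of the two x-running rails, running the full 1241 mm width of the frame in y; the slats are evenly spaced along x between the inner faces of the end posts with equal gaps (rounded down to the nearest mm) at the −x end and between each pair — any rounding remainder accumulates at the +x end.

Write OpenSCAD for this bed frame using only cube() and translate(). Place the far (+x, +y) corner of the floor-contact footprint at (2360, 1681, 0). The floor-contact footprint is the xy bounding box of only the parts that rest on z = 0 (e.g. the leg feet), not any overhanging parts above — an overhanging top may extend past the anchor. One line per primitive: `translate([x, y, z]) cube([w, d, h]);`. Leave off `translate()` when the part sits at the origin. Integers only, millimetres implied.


translate([314, 440, 0]) cube([78, 78, 445]);
translate([314, 1603, 0]) cube([78, 78, 445]);
translate([2282, 440, 0]) cube([78, 78, 445]);
translate([2282, 1603, 0]) cube([78, 78, 445]);
translate([392, 440, 208]) cube([1890, 31, 192]);
translate([392, 1650, 208]) cube([1890, 31, 192]);
translate([314, 518, 208]) cube([31, 1085, 192]);
translate([2329, 518, 208]) cube([31, 1085, 192]);
translate([469, 440, 400]) cube([87, 1241, 16]);
translate([633, 440, 400]) cube([87, 1241, 16]);
translate([797, 440, 400]) cube([87, 1241, 16]);
translate([961, 440, 400]) cube([87, 1241, 16]);
translate([1125, 440, 400]) cube([87, 1241, 16]);
translate([1289, 440, 400]) cube([87, 1241, 16]);
translate([1453, 440, 400]) cube([87, 1241, 16]);
translate([1617, 440, 400]) cube([87, 1241, 16]);
translate([1781, 440, 400]) cube([87, 1241, 16]);
translate([1945, 440, 400]) cube([87, 1241, 16]);
translate([2109, 440, 400]) cube([87, 1241, 16]);


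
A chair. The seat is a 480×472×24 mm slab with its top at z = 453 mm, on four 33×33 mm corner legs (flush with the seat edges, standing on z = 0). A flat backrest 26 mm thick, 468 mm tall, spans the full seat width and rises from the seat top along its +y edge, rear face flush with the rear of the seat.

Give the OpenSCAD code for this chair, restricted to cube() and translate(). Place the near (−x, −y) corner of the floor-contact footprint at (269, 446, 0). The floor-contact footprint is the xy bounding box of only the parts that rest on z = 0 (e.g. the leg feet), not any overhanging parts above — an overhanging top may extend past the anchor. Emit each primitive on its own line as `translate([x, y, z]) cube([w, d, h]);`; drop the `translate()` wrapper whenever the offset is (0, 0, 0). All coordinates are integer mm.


// leg_h = 453 - 24 = 429
translate([269, 446, 429]) cube([480, 472, 24]);
translate([269, 446, 0]) cube([33, 33, 429]);
translate([716, 446, 0]) cube([33, 33, 429]);
translate([269, 885, 0]) cube([33, 33, 429]);
translate([716, 885, 0]) cube([33, 33, 429]);
translate([269, 892, 453]) cube([480, 26, 468]);


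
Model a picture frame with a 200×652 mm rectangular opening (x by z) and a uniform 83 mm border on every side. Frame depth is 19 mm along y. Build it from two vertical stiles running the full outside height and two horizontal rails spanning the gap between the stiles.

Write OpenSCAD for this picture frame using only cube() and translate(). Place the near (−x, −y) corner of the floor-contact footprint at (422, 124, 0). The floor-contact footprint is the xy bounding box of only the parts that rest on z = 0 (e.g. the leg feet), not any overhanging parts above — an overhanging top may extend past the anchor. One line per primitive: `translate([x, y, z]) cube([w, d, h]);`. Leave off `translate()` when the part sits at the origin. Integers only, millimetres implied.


translate([422, 124, 0]) cube([83, 19, 818]);
translate([705, 124, 0]) cube([83, 19, 818]);
translate([505, 124, 0]) cube([200, 19, 83]);
translate([505, 124, 735]) cube([200, 19, 83]);


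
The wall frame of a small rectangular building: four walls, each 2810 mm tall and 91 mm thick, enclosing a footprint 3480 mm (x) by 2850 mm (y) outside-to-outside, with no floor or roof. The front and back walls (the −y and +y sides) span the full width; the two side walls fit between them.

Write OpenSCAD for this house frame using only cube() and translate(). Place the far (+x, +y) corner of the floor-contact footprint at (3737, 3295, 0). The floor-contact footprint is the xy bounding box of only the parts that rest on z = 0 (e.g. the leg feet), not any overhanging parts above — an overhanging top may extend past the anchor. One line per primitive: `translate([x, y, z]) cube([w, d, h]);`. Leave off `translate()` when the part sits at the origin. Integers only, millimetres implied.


translate([257, 445, 0]) cube([3480, 91, 2810]);
translate([257, 3204, 0]) cube([3480, 91, 2810]);
translate([257, 536, 0]) cube([91, 2668, 2810]);
translate([3646, 536, 0]) cube([91, 2668, 2810]);


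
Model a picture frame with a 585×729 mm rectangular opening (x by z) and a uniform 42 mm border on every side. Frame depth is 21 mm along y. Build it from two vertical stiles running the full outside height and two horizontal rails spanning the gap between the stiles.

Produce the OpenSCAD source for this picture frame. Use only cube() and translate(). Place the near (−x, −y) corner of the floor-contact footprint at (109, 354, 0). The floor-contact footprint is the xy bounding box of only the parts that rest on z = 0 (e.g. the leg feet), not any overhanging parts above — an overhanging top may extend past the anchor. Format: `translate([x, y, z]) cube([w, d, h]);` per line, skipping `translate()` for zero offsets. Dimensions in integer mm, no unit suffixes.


translate([109, 354, 0]) cube([42, 21, 813]);
translate([736, 354, 0]) cube([42, 21, 813]);
translate([151, 354, 0]) cube([585, 21, 42]);
translate([151, 354, 771]) cube([585, 21, 42]);


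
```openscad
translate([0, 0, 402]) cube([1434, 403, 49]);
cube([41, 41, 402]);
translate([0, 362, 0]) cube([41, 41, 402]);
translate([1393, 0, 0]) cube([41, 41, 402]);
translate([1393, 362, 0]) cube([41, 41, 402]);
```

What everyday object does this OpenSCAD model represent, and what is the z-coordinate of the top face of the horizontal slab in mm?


A bench. The seat-top height is 451 mm.

A long slab on four corner posts — a bench. The slab sits at z = 402 with thickness 49, so the top is 402 + 49 = 451 mm.


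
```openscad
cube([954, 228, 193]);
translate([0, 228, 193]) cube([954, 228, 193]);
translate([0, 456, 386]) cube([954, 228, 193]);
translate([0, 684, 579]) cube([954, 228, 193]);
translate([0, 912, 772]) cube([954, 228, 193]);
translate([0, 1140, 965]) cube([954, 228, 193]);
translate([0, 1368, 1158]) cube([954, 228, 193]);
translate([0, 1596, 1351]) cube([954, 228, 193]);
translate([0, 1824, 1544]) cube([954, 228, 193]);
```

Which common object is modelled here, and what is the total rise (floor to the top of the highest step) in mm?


A staircase. The total rise is 1737 mm.

9 identical blocks, each offset up and back from the previous — a staircase. Each step is 193 mm tall and there are 9 of them, so the total rise is 9 × 193 = 1737 mm.


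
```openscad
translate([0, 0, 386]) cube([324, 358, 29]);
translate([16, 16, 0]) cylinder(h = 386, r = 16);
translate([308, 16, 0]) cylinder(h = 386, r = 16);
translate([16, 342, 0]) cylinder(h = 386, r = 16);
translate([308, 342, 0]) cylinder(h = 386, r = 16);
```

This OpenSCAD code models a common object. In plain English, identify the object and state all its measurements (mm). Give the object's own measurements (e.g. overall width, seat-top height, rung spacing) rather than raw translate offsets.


A simple wooden stool: a rectangular seat 324 mm (x) by 358 mm (y), 29 mm thick, top face at z = 415 mm, on four round legs, each 32 mm in diameter. The legs rest on z = 0, each leg's axis is inset half a diameter from the nearest pair of seat edges (so the leg's bounding box is flush with the corner).


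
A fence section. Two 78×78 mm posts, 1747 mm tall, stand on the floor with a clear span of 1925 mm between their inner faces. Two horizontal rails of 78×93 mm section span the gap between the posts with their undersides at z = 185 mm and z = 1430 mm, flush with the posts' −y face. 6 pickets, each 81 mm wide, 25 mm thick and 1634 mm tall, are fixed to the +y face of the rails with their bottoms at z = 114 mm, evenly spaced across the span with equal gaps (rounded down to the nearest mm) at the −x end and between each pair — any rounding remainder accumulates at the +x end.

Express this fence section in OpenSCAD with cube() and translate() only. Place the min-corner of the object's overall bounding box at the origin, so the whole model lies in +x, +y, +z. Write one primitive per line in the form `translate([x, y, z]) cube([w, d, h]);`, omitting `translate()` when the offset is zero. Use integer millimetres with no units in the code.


cube([78, 78, 1747]);
translate([2003, 0, 0]) cube([78, 78, 1747]);
translate([78, 0, 185]) cube([1925, 78, 93]);
translate([78, 0, 1430]) cube([1925, 78, 93]);
translate([283, 78, 114]) cube([81, 25, 1634]);
translate([569, 78, 114]) cube([81, 25, 1634]);
translate([855, 78, 114]) cube([81, 25, 1634]);
translate([1141, 78, 114]) cube([81, 25, 1634]);
translate([1427, 78, 114]) cube([81, 25, 1634]);
translate([1713, 78, 114]) cube([81, 25, 1634]);


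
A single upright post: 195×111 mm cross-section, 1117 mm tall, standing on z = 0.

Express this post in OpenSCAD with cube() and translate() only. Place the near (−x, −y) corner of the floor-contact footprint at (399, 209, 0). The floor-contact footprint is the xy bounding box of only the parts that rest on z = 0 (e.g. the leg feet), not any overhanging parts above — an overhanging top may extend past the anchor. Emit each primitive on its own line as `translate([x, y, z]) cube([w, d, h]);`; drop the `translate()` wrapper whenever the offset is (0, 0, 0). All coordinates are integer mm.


translate([399, 209, 0]) cube([195, 111, 1117]);


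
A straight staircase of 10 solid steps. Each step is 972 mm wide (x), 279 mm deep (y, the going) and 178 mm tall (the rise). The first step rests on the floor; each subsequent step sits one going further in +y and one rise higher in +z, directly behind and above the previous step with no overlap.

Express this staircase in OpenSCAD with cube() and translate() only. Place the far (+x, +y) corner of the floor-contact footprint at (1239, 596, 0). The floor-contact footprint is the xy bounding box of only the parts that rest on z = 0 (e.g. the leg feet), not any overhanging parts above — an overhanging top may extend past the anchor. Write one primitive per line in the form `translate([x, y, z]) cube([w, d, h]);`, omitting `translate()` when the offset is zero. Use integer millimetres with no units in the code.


translate([267, 317, 0]) cube([972, 279, 178]);
translate([267, 596, 178]) cube([972, 279, 178]);
translate([267, 875, 356]) cube([972, 279, 178]);
translate([267, 1154, 534]) cube([972, 279, 178]);
translate([267, 1433, 712]) cube([972, 279, 178]);
translate([267, 1712, 890]) cube([972, 279, 178]);
translate([267, 1991, 1068]) cube([972, 279, 178]);
translate([267, 2270, 1246]) cube([972, 279, 178]);
translate([267, 2549, 1424]) cube([972, 279, 178]);
translate([267, 2828, 1602]) cube([972, 279, 178]);


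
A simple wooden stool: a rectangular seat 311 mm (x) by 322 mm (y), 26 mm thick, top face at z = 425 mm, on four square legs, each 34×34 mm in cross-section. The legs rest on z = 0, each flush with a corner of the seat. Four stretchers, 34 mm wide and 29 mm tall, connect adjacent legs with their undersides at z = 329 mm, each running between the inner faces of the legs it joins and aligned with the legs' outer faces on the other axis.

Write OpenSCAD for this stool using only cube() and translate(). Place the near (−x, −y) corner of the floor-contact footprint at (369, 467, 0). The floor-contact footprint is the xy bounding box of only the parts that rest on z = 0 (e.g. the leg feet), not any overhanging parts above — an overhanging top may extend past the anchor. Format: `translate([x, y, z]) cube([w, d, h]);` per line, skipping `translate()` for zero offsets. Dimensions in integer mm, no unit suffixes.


// leg_h = 425 - 26 = 399
// stretcher span = 311 - 2*34 = 243
translate([369, 467, 399]) cube([311, 322, 26]);
translate([369, 467, 0]) cube([34, 34, 399]);
translate([646, 467, 0]) cube([34, 34, 399]);
translate([369, 755, 0]) cube([34, 34, 399]);
translate([646, 755, 0]) cube([34, 34, 399]);
translate([403, 467, 329]) cube([243, 34, 29]);
translate([403, 755, 329]) cube([243, 34, 29]);
translate([369, 501, 329]) cube([34, 254, 29]);
translate([646, 501, 329]) cube([34, 254, 29]);


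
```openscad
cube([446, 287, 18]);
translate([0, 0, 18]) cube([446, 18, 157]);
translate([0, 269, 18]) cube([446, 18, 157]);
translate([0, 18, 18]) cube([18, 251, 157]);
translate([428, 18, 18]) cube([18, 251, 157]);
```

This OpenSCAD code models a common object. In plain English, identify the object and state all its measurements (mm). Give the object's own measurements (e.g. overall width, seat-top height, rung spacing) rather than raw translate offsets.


An open-topped rectangular box: outside dimensions 446×287×175 mm, with a uniform wall and base thickness of 18 mm. The base is a full 446×287 slab on the floor; four walls sit on top of the base. The front and back walls (the −y and +y sides) span the full width; the two side walls fit between them.


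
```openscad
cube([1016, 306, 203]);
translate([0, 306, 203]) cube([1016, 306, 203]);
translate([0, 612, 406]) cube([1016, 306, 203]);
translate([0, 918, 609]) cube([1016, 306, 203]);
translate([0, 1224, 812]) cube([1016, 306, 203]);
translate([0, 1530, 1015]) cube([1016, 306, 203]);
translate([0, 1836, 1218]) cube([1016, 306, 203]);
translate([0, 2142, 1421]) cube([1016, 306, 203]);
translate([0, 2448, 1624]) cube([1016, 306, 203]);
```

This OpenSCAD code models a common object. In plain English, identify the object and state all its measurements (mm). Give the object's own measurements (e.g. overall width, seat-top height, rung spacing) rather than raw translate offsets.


A straight staircase of 9 solid steps. Each step is 1016 mm wide (x), 306 mm deep (y, the going) and 203 mm tall (the rise). The first step rests on the floor; each subsequent step sits one going further in +y and one rise higher in +z, directly behind and above the previous step with no overlap.


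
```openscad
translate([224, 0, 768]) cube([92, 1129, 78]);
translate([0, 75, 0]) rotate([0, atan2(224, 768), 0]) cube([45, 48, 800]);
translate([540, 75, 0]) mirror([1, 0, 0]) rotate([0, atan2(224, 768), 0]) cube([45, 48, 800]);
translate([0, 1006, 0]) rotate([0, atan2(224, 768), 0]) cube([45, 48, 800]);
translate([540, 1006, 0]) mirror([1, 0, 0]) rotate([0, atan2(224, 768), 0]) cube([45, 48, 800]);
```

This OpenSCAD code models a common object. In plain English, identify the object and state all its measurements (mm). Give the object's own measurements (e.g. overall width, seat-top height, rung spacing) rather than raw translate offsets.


A sawhorse. A 92×1129×78 mm beam (x, y, z) sits on two A-frame leg pairs. Each pair is two raked legs of 45×48 mm section (48 mm along y) splaying symmetrically in x. Each leg rises 768 mm vertically over 224 mm of horizontal reach and is 800 mm long along its own axis. Every leg's outer bottom edge rests on the floor and its outer top edge meets a bottom edge of the beam — the left legs (tilting toward +x) meet the beam's −x bottom edge, the right legs (their mirror images, tilting toward −x) meet its +x bottom edge — so the leg tops tuck under the beam, the beam's underside is 768 mm above the floor, and the feet are 540 mm apart outside-to-outside with the beam centred between them. The two leg pairs are set in 75 mm from either end of the beam.


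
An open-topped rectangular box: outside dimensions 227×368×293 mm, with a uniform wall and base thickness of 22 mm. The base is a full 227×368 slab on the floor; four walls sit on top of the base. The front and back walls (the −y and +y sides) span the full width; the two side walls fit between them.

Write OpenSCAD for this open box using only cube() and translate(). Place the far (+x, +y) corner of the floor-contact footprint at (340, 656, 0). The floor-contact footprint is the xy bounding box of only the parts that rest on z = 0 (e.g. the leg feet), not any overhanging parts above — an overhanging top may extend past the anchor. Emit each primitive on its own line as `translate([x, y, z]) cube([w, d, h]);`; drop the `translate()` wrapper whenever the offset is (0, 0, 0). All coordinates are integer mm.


translate([113, 288, 0]) cube([227, 368, 22]);
translate([113, 288, 22]) cube([227, 22, 271]);
translate([113, 634, 22]) cube([227, 22, 271]);
translate([113, 310, 22]) cube([22, 324, 271]);
translate([318, 310, 22]) cube([22, 324, 271]);


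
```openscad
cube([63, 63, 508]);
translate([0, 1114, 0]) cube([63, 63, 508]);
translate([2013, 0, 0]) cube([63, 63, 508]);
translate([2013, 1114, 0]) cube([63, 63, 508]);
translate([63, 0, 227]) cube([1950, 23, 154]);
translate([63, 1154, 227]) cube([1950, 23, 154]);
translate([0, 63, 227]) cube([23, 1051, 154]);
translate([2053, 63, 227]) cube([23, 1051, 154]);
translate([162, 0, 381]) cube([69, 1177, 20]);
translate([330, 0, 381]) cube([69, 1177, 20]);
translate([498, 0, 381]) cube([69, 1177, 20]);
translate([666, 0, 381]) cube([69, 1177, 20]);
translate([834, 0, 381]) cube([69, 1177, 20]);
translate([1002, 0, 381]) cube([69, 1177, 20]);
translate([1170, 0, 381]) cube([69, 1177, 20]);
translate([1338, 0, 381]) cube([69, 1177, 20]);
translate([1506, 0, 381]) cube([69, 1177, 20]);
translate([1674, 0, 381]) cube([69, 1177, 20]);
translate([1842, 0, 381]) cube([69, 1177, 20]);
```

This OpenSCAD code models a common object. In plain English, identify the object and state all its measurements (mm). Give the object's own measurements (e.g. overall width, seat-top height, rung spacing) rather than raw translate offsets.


A bed frame 2076 mm long (x) by 1177 mm wide (y). Four 63×63 mm corner posts, 508 mm tall, at the corners of the footprint. Four rails of 23 mm thickness and 154 mm height run between adjacent posts with their undersides at z = 227 mm, their outer faces flush with the outside of the frame (the two x-running rails run between the posts' inner faces; the two y-running rails run between the posts' inner faces). 11 slats, each 69 mm wide (x) and 20 mm thick, lie across the top of the two x-running rails, running the full 1177 mm width of the frame in y; along x they sit between the end posts with a 99 mm gap after the −x posts and between neighbouring slats, leaving 102 mm before the +x posts.


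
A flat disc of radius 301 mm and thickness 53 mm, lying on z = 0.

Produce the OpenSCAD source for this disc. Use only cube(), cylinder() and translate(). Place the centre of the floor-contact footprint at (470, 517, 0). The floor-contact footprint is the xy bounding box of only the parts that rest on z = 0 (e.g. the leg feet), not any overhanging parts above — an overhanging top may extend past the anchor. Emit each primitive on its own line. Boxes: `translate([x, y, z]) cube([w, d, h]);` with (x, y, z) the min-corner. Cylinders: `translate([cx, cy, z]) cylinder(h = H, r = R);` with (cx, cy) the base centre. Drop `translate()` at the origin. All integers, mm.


translate([470, 517, 0]) cylinder(h = 53, r = 301);


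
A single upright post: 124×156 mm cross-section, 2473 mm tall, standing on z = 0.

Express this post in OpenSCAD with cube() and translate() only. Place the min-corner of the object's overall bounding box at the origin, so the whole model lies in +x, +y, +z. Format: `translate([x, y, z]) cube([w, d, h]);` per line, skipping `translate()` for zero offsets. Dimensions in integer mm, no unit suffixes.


cube([124, 156, 2473]);


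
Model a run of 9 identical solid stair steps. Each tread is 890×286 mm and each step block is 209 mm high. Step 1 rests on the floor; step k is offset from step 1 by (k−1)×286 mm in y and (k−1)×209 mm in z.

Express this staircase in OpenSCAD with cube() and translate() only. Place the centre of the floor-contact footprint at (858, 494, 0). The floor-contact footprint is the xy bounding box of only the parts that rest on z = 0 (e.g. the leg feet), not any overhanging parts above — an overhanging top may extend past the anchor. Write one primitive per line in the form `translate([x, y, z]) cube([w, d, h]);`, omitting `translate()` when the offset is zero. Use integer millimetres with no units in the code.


translate([413, 351, 0]) cube([890, 286, 209]);
translate([413, 637, 209]) cube([890, 286, 209]);
translate([413, 923, 418]) cube([890, 286, 209]);
translate([413, 1209, 627]) cube([890, 286, 209]);
translate([413, 1495, 836]) cube([890, 286, 209]);
translate([413, 1781, 1045]) cube([890, 286, 209]);
translate([413, 2067, 1254]) cube([890, 286, 209]);
translate([413, 2353, 1463]) cube([890, 286, 209]);
translate([413, 2639, 1672]) cube([890, 286, 209]);


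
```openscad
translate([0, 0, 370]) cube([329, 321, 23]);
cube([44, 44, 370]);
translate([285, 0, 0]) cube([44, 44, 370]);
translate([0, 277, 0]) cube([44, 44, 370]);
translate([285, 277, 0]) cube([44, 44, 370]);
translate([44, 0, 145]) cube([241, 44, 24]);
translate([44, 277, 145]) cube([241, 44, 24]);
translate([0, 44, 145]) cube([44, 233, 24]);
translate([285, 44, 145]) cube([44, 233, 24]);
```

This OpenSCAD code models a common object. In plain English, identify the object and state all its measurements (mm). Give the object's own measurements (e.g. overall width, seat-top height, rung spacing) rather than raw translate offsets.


A simple wooden stool: a rectangular seat 329 mm (x) by 321 mm (y), 23 mm thick, top face at z = 393 mm, on four square legs, each 44×44 mm in cross-section. The legs rest on z = 0, each flush with a corner of the seat. Four stretchers, 44 mm wide and 24 mm tall, connect adjacent legs with their undersides at z = 145 mm, each running between the inner faces of the legs it joins and aligned with the legs' outer faces on the other axis.


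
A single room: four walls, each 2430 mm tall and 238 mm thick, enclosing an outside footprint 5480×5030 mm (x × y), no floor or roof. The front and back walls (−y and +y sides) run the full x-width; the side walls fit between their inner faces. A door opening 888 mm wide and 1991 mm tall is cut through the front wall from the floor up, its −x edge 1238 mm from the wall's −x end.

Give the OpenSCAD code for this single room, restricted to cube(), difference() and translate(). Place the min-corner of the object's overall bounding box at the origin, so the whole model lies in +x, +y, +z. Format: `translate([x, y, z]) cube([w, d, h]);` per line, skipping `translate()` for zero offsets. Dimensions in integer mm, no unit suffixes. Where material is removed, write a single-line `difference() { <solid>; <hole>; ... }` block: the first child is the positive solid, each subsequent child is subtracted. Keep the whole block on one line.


difference() { cube([5480, 238, 2430]); translate([1238, 0, 0]) cube([888, 238, 1991]); }
translate([0, 4792, 0]) cube([5480, 238, 2430]);
translate([0, 238, 0]) cube([238, 4554, 2430]);
translate([5242, 238, 0]) cube([238, 4554, 2430]);


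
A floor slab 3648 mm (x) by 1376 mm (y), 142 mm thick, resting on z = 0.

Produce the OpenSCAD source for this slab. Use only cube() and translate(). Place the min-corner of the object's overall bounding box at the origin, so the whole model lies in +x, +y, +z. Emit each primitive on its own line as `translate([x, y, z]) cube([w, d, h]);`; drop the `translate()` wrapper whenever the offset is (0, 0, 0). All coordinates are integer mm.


cube([3648, 1376, 142]);


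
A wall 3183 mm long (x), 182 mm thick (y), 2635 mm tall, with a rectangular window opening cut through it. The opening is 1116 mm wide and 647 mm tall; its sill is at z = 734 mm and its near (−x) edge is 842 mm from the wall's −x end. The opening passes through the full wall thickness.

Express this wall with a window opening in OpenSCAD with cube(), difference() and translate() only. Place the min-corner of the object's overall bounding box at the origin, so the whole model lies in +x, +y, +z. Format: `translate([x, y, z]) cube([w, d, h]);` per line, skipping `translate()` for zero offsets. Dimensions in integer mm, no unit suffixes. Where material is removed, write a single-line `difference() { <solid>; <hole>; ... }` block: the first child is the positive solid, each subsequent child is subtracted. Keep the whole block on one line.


difference() { cube([3183, 182, 2635]); translate([842, 0, 734]) cube([1116, 182, 647]); }


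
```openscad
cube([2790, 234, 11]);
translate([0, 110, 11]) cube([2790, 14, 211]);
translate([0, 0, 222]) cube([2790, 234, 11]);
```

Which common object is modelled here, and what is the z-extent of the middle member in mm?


An I-beam. The web height is 211 mm.

Two wide flanges with a thin centred web — an I-beam. Overall 233 mm minus two 11 mm flanges gives a web of 233 − 2·11 = 211 mm.


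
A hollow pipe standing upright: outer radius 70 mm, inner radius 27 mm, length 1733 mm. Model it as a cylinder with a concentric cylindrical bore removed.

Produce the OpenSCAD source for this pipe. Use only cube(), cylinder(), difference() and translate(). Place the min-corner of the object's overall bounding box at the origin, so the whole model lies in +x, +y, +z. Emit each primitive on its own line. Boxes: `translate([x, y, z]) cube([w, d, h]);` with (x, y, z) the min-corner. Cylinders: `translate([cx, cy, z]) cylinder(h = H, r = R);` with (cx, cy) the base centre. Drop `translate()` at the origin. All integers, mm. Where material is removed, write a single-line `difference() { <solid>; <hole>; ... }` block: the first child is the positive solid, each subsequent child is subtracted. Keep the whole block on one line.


difference() { translate([70, 70, 0]) cylinder(h = 1733, r = 70); translate([70, 70, 0]) cylinder(h = 1733, r = 27); }


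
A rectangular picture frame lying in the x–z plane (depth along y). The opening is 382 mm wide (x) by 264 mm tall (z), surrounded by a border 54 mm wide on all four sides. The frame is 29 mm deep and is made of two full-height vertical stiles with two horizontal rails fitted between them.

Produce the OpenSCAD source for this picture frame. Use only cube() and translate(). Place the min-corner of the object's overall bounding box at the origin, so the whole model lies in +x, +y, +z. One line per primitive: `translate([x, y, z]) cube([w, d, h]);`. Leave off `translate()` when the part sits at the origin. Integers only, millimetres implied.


cube([54, 29, 372]);
translate([436, 0, 0]) cube([54, 29, 372]);
translate([54, 0, 0]) cube([382, 29, 54]);
translate([54, 0, 318]) cube([382, 29, 54]);


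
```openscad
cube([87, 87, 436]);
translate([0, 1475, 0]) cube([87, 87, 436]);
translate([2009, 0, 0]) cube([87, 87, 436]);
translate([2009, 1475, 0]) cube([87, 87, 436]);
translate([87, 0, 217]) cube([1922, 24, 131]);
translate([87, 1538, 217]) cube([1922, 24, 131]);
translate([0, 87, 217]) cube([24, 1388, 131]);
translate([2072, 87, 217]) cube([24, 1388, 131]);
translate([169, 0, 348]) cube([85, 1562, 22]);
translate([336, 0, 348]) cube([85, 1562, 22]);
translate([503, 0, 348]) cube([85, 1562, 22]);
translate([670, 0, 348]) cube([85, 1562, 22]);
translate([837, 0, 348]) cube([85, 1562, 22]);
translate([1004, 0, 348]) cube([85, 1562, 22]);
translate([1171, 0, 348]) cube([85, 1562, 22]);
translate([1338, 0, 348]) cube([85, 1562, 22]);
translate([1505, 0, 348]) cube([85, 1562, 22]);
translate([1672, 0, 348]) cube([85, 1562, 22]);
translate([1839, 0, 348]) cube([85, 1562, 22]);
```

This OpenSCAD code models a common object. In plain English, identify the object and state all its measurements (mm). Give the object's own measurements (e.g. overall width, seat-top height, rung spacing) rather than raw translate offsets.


A bed frame 2096 mm long (x) by 1562 mm wide (y). Four 87×87 mm corner posts, 436 mm tall, at the corners of the footprint. Four rails of 24 mm thickness and 131 mm height run between adjacent posts with their undersides at z = 217 mm, their outer faces flush with the outside of the frame (the two x-running rails run between the posts' inner faces; the two y-running rails run between the posts' inner faces). 11 slats, each 85 mm wide (x) and 22 mm thick, lie across the top of the two x-running rails, running the full 1562 mm width of the frame in y; along x they sit between the end posts with a 82 mm gap after the −x posts and between neighbouring slats, leaving 85 mm before the +x posts.


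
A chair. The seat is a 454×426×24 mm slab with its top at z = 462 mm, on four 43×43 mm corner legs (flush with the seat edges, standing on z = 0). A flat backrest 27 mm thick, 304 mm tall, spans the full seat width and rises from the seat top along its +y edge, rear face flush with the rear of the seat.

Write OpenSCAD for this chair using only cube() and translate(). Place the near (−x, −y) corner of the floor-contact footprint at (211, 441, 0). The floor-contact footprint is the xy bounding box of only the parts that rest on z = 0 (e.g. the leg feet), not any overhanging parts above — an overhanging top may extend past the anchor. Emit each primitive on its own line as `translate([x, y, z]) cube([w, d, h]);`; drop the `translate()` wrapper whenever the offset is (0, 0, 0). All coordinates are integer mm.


translate([211, 441, 438]) cube([454, 426, 24]);
translate([211, 441, 0]) cube([43, 43, 438]);
translate([622, 441, 0]) cube([43, 43, 438]);
translate([211, 824, 0]) cube([43, 43, 438]);
translate([622, 824, 0]) cube([43, 43, 438]);
translate([211, 840, 462]) cube([454, 27, 304]);


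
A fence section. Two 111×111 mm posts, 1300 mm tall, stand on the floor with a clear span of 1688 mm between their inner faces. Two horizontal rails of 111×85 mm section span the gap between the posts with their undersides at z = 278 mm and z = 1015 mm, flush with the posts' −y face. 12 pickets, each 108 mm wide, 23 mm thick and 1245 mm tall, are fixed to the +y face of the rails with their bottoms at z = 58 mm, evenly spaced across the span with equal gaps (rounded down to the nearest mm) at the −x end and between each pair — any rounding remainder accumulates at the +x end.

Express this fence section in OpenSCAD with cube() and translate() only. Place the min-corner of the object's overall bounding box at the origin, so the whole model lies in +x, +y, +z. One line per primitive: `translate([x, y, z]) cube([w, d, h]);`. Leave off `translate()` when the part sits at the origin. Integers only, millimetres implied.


cube([111, 111, 1300]);
translate([1799, 0, 0]) cube([111, 111, 1300]);
translate([111, 0, 278]) cube([1688, 111, 85]);
translate([111, 0, 1015]) cube([1688, 111, 85]);
translate([141, 111, 58]) cube([108, 23, 1245]);
translate([279, 111, 58]) cube([108, 23, 1245]);
translate([417, 111, 58]) cube([108, 23, 1245]);
translate([555, 111, 58]) cube([108, 23, 1245]);
translate([693, 111, 58]) cube([108, 23, 1245]);
translate([831, 111, 58]) cube([108, 23, 1245]);
translate([969, 111, 58]) cube([108, 23, 1245]);
translate([1107, 111, 58]) cube([108, 23, 1245]);
translate([1245, 111, 58]) cube([108, 23, 1245]);
translate([1383, 111, 58]) cube([108, 23, 1245]);
translate([1521, 111, 58]) cube([108, 23, 1245]);
translate([1659, 111, 58]) cube([108, 23, 1245]);


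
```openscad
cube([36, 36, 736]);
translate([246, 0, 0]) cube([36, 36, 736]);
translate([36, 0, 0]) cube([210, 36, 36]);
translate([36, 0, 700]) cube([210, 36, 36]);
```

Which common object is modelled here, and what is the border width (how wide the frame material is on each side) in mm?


A picture frame. The border width is 36 mm.

Four thin pieces enclosing a rectangular opening — a picture frame. The two full-height stiles are 736 mm tall; the top rail sits at z = 700 and is 36 mm tall, so the border above the opening is 736 − 700 = 36 mm, matching the stile x-width.


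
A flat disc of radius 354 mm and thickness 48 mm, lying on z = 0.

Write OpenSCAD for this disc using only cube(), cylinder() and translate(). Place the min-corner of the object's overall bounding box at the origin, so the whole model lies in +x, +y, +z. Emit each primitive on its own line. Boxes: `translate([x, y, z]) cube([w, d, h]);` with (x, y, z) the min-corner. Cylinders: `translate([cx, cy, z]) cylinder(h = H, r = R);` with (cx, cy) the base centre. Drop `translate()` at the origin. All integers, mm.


translate([354, 354, 0]) cylinder(h = 48, r = 354);


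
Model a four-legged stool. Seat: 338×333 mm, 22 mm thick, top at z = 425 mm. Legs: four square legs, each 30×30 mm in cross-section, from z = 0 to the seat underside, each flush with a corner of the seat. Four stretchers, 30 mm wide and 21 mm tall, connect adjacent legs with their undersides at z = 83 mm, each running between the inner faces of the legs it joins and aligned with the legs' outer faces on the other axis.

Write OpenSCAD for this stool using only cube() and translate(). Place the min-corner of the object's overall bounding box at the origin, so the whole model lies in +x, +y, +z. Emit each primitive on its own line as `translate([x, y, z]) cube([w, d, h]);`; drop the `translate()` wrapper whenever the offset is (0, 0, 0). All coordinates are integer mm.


translate([0, 0, 403]) cube([338, 333, 22]);
cube([30, 30, 403]);
translate([308, 0, 0]) cube([30, 30, 403]);
translate([0, 303, 0]) cube([30, 30, 403]);
translate([308, 303, 0]) cube([30, 30, 403]);
translate([30, 0, 83]) cube([278, 30, 21]);
translate([30, 303, 83]) cube([278, 30, 21]);
translate([0, 30, 83]) cube([30, 273, 21]);
translate([308, 30, 83]) cube([30, 273, 21]);


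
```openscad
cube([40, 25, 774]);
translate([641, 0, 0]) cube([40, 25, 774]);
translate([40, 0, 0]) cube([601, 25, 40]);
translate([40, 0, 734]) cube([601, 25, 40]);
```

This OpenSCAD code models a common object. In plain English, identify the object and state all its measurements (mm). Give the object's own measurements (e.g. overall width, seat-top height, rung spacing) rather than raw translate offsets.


A rectangular picture frame lying in the x–z plane (depth along y). The opening is 601 mm wide (x) by 694 mm tall (z), surrounded by a border 40 mm wide on all four sides. The frame is 25 mm deep and is made of two full-height vertical stiles with two horizontal rails fitted between them.


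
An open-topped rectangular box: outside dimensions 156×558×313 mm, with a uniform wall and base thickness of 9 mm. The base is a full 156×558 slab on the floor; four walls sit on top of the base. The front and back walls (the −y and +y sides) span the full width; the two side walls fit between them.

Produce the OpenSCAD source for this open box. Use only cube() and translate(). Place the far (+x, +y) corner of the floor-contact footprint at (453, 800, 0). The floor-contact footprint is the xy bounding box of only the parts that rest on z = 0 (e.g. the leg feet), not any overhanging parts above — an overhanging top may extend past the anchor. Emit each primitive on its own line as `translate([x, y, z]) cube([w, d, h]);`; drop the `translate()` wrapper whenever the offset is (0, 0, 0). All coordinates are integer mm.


translate([297, 242, 0]) cube([156, 558, 9]);
translate([297, 242, 9]) cube([156, 9, 304]);
translate([297, 791, 9]) cube([156, 9, 304]);
translate([297, 251, 9]) cube([9, 540, 304]);
translate([444, 251, 9]) cube([9, 540, 304]);
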